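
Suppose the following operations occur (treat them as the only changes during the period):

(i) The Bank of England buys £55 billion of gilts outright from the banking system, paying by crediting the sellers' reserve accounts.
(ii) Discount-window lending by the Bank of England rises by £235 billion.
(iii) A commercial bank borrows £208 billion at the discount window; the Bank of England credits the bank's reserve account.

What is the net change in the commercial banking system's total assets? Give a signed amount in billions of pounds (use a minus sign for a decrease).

OMO purchase (from banks) £55 billion: just an asset swap on bank balance sheets → 0.
Discount-window loan £235 billion: bank balance sheets expand → +£235B.
Discount-window loan £208 billion: bank balance sheets expand → +£208B.
Net: 0 + 235 + 208 = +£443 billion.

+£443 billion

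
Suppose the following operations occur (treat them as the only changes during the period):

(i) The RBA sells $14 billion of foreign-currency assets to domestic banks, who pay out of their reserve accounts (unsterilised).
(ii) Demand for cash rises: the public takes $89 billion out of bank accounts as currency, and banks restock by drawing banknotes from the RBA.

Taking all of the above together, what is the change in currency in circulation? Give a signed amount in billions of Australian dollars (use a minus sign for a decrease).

+$89 billion

RBA balance sheet:
  Assets:      Foreign assets −$14B
  Liabilities: Bank reserves −$103B, Currency in circulation +$89B
Commercial banking system:
  Assets:      Reserves at CB −$103B, Foreign assets +$14B
  Liabilities: Checkable deposits −$89B
So the change in currency in circulation is +$89 billion.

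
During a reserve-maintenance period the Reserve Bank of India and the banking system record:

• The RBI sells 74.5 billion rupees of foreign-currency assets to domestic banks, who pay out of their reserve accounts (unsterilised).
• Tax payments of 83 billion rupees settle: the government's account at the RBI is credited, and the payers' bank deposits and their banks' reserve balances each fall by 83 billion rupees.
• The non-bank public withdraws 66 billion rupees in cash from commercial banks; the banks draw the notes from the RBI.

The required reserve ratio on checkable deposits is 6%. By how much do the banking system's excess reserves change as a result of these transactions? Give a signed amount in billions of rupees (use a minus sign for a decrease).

FX sale 74.5 billion rupees: reserves −74.5B, deposits 0.
Government account inflow 83 billion rupees: reserves −83B, deposits −83B.
Currency withdrawal 66 billion rupees: reserves −66B, deposits −66B.
Totals: Δreserves = −223.5B, Δdeposits = −149B.
Δrequired reserves = 6% × −149B = −8.94B.
Δexcess reserves = Δreserves − Δrequired = −223.5B − (−8.94B) = -214.56 billion.

-214.56 billion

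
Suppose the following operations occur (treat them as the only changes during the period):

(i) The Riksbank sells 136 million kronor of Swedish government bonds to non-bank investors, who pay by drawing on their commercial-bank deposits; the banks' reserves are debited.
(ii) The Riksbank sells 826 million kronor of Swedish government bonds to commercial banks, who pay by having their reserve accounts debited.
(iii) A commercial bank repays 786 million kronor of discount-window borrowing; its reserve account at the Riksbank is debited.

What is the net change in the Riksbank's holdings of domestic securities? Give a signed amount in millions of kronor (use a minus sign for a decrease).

Asset sale (to non-banks) 136 million kronor: securities removed from the Riksbank's portfolio → −136M.
OMO sale (to banks) 826 million kronor: securities removed from the Riksbank's portfolio → −826M.
Discount-window repayment 786 million kronor: the Riksbank's securities portfolio is untouched → 0.
Net: −136 − 826 + 0 = -962 million.

-962 million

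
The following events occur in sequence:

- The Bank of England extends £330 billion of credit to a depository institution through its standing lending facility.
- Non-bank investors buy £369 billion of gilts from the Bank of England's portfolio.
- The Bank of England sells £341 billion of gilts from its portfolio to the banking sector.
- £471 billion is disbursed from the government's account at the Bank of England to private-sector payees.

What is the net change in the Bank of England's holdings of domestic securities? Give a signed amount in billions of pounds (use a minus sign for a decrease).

Bank of England balance sheet:
  Assets:      Securities −£710B, Loans to banks +£330B
  Liabilities: Bank reserves +£91B, Government deposits −£471B
So the change in the Bank of England's holdings of domestic securities is -£710 billion.

-£710 billion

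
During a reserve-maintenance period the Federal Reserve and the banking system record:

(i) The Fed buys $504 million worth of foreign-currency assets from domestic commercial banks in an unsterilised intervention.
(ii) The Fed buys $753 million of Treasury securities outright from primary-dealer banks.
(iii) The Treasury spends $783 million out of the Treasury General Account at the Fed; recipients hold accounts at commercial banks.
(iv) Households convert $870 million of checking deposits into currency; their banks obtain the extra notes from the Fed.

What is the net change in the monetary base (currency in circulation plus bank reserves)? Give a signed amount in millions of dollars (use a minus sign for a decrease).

+$2040 million

FX purchase $504 million: Fed balance sheet expands → +$504M.
OMO purchase (from banks) $753 million: Fed balance sheet expands → +$753M.
Government spending $783 million: a non-base liability converts back to reserves → +$783M.
Currency withdrawal $870 million: just a shift between currency and reserves — both are base money → 0.
Net: 504 + 753 + 783 + 0 = +$2040 million.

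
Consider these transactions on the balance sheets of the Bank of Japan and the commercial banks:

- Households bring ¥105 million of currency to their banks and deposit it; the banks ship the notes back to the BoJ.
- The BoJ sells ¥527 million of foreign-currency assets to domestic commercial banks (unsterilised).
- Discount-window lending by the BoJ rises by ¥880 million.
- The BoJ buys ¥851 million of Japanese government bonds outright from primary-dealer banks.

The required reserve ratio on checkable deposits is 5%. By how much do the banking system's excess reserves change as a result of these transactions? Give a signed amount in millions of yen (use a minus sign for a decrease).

+¥1303.75 million

Currency deposit ¥105 million: reserves +¥105M, deposits +¥105M.
FX sale ¥527 million: reserves −¥527M, deposits 0.
Discount-window loan ¥880 million: reserves +¥880M, deposits 0.
OMO purchase (from banks) ¥851 million: reserves +¥851M, deposits 0.
Totals: Δreserves = +¥1309M, Δdeposits = +¥105M.
Δrequired reserves = 5% × +¥105M = +¥5.25M.
Δexcess reserves = Δreserves − Δrequired = +¥1309M − (+¥5.25M) = +¥1303.75 million.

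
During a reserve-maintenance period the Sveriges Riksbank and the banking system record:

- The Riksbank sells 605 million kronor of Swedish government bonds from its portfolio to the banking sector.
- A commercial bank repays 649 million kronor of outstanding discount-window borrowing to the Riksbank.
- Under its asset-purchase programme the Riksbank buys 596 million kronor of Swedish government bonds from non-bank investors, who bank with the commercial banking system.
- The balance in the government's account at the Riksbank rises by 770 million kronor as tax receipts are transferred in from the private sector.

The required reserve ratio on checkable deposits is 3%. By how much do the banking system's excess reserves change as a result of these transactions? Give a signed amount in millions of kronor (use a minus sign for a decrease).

-1422.78 million

OMO sale (to banks) 605 million kronor: reserves −605M, deposits 0.
Discount-window repayment 649 million kronor: reserves −649M, deposits 0.
Asset purchase (from non-banks) 596 million kronor: reserves +596M, deposits +596M.
Government account inflow 770 million kronor: reserves −770M, deposits −770M.
Totals: Δreserves = −1428M, Δdeposits = −174M.
Δrequired reserves = 3% × −174M = −5.22M.
Δexcess reserves = Δreserves − Δrequired = −1428M − (−5.22M) = -1422.78 million.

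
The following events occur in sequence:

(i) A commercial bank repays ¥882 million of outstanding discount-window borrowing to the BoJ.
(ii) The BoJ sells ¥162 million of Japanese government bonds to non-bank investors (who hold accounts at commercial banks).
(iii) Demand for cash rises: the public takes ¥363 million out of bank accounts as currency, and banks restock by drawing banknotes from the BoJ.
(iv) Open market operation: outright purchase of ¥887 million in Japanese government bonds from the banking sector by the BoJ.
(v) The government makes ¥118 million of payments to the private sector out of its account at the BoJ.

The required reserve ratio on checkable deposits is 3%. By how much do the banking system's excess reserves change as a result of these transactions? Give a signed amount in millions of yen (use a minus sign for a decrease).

Discount-window repayment ¥882 million: reserves −¥882M, deposits 0.
Asset sale (to non-banks) ¥162 million: reserves −¥162M, deposits −¥162M.
Currency withdrawal ¥363 million: reserves −¥363M, deposits −¥363M.
OMO purchase (from banks) ¥887 million: reserves +¥887M, deposits 0.
Government spending ¥118 million: reserves +¥118M, deposits +¥118M.
Totals: Δreserves = −¥402M, Δdeposits = −¥407M.
Δrequired reserves = 3% × −¥407M = −¥12.21M.
Δexcess reserves = Δreserves − Δrequired = −¥402M − (−¥12.21M) = -¥389.79 million.

-¥389.79 million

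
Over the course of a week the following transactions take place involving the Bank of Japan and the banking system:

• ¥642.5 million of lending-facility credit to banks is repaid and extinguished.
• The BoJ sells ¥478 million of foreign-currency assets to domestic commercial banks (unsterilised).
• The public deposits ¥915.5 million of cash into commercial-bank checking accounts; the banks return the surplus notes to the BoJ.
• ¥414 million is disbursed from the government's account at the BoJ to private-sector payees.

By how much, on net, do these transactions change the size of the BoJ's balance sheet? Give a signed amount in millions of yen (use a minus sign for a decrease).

BoJ balance sheet:
  Assets:      Loans to banks −¥642.5M, Foreign assets −¥478M
  Liabilities: Bank reserves +¥209M, Currency in circulation −¥915.5M, Government deposits −¥414M
Commercial banking system:
  Assets:      Reserves at CB +¥209M, Foreign assets +¥478M
  Liabilities: Checkable deposits +¥1329.5M, Borrowings from CB −¥642.5M
Change in total BoJ assets = -¥1120.5 million.

-¥1120.5 million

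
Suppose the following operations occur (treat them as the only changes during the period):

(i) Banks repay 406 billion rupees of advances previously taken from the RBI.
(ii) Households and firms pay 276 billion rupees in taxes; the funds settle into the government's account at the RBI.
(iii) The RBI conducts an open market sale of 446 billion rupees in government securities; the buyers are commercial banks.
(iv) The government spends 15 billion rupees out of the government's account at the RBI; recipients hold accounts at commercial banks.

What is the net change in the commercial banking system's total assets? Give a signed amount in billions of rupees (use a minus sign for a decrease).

RBI balance sheet:
  Assets:      Securities −446B, Loans to banks −406B
  Liabilities: Bank reserves −1113B, Government deposits +261B
Commercial banking system:
  Assets:      Reserves at CB −1113B, Securities +446B
  Liabilities: Checkable deposits −261B, Borrowings from CB −406B
Change in total bank assets = -667 billion.

-667 billion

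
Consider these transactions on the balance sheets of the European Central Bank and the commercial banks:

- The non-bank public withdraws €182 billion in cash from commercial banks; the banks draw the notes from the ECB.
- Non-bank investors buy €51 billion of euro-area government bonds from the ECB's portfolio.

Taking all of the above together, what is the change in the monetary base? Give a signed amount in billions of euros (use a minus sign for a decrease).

-€51 billion

ECB balance sheet:
  Assets:      Securities −€51B
  Liabilities: Bank reserves −€233B, Currency in circulation +€182B
Monetary base = currency + reserves: +€182B + (−€233B) = -€51 billion.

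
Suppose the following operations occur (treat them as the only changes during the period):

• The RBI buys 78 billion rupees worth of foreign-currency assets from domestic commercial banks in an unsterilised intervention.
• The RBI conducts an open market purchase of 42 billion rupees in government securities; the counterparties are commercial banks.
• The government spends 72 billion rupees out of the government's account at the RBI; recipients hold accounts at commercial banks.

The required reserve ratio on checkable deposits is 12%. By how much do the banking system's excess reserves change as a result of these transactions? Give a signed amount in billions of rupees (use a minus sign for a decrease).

FX purchase 78 billion rupees: reserves +78B, deposits 0.
OMO purchase (from banks) 42 billion rupees: reserves +42B, deposits 0.
Government spending 72 billion rupees: reserves +72B, deposits +72B.
Totals: Δreserves = +192B, Δdeposits = +72B.
Δrequired reserves = 12% × +72B = +8.64B.
Δexcess reserves = Δreserves − Δrequired = +192B − (+8.64B) = +183.36 billion.

+183.36 billion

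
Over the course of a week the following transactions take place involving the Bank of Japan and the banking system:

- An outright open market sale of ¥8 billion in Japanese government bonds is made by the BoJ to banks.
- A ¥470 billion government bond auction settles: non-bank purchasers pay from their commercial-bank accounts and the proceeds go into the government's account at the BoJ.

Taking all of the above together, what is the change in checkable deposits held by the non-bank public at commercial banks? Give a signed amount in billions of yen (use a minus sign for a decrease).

BoJ balance sheet:
  Assets:      Securities −¥8B
  Liabilities: Bank reserves −¥478B, Government deposits +¥470B
Commercial banking system:
  Assets:      Reserves at CB −¥478B, Securities +¥8B
  Liabilities: Checkable deposits −¥470B
So the change in checkable deposits held by the non-bank public at commercial banks is -¥470 billion.

-¥470 billion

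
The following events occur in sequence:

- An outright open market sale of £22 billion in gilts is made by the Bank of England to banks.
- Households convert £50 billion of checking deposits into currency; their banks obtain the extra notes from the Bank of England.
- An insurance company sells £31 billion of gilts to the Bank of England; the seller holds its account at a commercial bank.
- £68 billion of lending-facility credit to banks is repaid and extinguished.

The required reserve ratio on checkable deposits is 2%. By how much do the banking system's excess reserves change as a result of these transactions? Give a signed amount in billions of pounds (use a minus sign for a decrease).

OMO sale (to banks) £22 billion: reserves −£22B, deposits 0.
Currency withdrawal £50 billion: reserves −£50B, deposits −£50B.
Asset purchase (from non-banks) £31 billion: reserves +£31B, deposits +£31B.
Discount-window repayment £68 billion: reserves −£68B, deposits 0.
Totals: Δreserves = −£109B, Δdeposits = −£19B.
Δrequired reserves = 2% × −£19B = −£0.38B.
Δexcess reserves = Δreserves − Δrequired = −£109B − (−£0.38B) = -£108.62 billion.

-£108.62 billion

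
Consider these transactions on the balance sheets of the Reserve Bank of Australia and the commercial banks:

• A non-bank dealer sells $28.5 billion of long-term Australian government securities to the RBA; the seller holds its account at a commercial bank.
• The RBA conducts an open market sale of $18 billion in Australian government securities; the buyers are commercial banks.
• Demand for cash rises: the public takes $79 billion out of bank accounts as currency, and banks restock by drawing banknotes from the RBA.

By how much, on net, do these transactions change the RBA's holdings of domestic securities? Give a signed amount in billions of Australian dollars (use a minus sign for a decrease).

+$10.5 billion

Asset purchase (from non-banks) $28.5 billion: securities added to the RBA's portfolio → +$28.5B.
OMO sale (to banks) $18 billion: securities removed from the RBA's portfolio → −$18B.
Currency withdrawal $79 billion: the RBA's securities portfolio is untouched → 0.
Net: 28.5 − 18 + 0 = +$10.5 billion.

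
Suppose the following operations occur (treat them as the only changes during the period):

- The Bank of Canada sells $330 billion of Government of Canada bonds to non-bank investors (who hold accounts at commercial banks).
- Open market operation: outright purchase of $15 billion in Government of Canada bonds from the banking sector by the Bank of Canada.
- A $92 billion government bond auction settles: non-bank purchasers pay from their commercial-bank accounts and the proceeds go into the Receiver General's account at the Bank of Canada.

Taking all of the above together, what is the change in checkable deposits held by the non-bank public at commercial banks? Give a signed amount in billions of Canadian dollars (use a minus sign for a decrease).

-$422 billion

Asset sale (to non-banks) $330 billion: non-bank counterparties' bank balances fall → −$330B.
OMO purchase (from banks) $15 billion: the counterparty is a bank, so public deposits are unchanged → 0.
Government account inflow $92 billion: non-bank counterparties' bank balances fall → −$92B.
Net: −330 + 0 − 92 = -$422 billion.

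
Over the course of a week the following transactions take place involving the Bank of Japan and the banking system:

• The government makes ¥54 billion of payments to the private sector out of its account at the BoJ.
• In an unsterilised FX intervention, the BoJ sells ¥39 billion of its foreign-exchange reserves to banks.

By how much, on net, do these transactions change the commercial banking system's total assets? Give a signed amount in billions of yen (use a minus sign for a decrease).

+¥54 billion

Government spending ¥54 billion: bank balance sheets expand → +¥54B.
FX sale ¥39 billion: just an asset swap on bank balance sheets → 0.
Net: 54 + 0 = +¥54 billion.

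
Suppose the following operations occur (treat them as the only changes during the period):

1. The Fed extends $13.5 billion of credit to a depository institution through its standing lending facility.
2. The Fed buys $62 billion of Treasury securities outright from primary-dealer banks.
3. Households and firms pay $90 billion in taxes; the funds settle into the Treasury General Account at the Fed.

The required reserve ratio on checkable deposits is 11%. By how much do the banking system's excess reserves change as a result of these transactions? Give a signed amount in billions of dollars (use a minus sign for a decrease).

Discount-window loan $13.5 billion: reserves +$13.5B, deposits 0.
OMO purchase (from banks) $62 billion: reserves +$62B, deposits 0.
Government account inflow $90 billion: reserves −$90B, deposits −$90B.
Totals: Δreserves = −$14.5B, Δdeposits = −$90B.
Δrequired reserves = 11% × −$90B = −$9.9B.
Δexcess reserves = Δreserves − Δrequired = −$14.5B − (−$9.9B) = -$4.6 billion.

-$4.6 billion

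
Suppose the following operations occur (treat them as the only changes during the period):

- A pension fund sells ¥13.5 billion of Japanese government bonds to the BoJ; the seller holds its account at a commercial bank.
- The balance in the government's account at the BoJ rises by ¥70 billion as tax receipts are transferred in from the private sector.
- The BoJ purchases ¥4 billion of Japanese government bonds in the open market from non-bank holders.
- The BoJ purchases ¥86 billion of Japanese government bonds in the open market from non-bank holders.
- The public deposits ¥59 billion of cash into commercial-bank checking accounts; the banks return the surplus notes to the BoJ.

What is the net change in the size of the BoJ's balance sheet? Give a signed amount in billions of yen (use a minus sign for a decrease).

+¥103.5 billion

BoJ balance sheet:
  Assets:      Securities +¥103.5B
  Liabilities: Bank reserves +¥92.5B, Currency in circulation −¥59B, Government deposits +¥70B
Change in total BoJ assets = +¥103.5 billion.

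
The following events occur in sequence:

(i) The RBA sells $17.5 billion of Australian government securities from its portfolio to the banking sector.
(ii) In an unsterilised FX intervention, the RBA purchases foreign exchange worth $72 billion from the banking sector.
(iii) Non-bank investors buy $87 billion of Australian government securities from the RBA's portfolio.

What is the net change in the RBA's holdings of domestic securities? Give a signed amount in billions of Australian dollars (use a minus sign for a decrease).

RBA balance sheet:
  Assets:      Securities −$104.5B, Foreign assets +$72B
  Liabilities: Bank reserves −$32.5B
Commercial banking system:
  Assets:      Reserves at CB −$32.5B, Securities +$17.5B, Foreign assets −$72B
  Liabilities: Checkable deposits −$87B
So the change in the RBA's holdings of domestic securities is -$104.5 billion.

-$104.5 billion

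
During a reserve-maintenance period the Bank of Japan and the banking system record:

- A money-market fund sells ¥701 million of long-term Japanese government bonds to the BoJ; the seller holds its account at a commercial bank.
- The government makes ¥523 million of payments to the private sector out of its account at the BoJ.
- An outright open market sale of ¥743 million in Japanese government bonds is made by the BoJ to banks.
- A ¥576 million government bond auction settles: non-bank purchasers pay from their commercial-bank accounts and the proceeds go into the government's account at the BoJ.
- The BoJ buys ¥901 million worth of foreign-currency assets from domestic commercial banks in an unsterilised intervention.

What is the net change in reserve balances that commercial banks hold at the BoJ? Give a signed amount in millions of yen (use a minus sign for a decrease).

BoJ balance sheet:
  Assets:      Securities −¥42M, Foreign assets +¥901M
  Liabilities: Bank reserves +¥806M, Government deposits +¥53M
So the change in reserve balances that commercial banks hold at the BoJ is +¥806 million.

+¥806 million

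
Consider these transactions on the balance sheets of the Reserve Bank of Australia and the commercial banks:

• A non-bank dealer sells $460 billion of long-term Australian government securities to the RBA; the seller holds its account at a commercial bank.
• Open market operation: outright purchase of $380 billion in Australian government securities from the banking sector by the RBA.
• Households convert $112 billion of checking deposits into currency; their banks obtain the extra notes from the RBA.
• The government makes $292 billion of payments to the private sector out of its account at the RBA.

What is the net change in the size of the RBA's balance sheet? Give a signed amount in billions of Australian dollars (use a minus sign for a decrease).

+$840 billion

RBA balance sheet:
  Assets:      Securities +$840B
  Liabilities: Bank reserves +$1020B, Currency in circulation +$112B, Government deposits −$292B
Commercial banking system:
  Assets:      Reserves at CB +$1020B, Securities −$380B
  Liabilities: Checkable deposits +$640B
Change in total RBA assets = +$840 billion.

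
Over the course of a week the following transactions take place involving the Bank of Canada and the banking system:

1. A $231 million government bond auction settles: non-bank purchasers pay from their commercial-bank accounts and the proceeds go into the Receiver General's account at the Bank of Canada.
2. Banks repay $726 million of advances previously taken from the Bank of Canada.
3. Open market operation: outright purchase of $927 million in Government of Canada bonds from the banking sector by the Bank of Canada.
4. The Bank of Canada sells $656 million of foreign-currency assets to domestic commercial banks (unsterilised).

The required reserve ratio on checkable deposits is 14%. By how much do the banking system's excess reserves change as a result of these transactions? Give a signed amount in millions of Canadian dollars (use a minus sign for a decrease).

Government account inflow $231 million: reserves −$231M, deposits −$231M.
Discount-window repayment $726 million: reserves −$726M, deposits 0.
OMO purchase (from banks) $927 million: reserves +$927M, deposits 0.
FX sale $656 million: reserves −$656M, deposits 0.
Totals: Δreserves = −$686M, Δdeposits = −$231M.
Δrequired reserves = 14% × −$231M = −$32.34M.
Δexcess reserves = Δreserves − Δrequired = −$686M − (−$32.34M) = -$653.66 million.

-$653.66 million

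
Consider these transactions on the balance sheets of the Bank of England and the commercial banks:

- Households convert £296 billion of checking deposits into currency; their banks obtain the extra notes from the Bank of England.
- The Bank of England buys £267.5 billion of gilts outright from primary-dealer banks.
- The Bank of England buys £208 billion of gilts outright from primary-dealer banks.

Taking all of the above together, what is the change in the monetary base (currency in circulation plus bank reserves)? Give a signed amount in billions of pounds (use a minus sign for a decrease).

Bank of England balance sheet:
  Assets:      Securities +£475.5B
  Liabilities: Bank reserves +£179.5B, Currency in circulation +£296B
Commercial banking system:
  Assets:      Reserves at CB +£179.5B, Securities −£475.5B
  Liabilities: Checkable deposits −£296B
Monetary base = currency + reserves: +£296B + (+£179.5B) = +£475.5 billion.

+£475.5 billion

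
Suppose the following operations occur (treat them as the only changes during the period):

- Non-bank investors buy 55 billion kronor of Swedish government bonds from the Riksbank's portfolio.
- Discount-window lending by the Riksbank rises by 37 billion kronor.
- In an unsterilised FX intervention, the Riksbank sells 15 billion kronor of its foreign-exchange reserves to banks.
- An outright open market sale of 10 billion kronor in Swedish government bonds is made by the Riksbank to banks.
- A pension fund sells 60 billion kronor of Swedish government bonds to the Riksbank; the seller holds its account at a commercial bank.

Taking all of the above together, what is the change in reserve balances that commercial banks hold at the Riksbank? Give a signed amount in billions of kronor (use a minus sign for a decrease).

Riksbank balance sheet:
  Assets:      Securities −5B, Loans to banks +37B, Foreign assets −15B
  Liabilities: Bank reserves +17B
Commercial banking system:
  Assets:      Reserves at CB +17B, Securities +10B, Foreign assets +15B
  Liabilities: Checkable deposits +5B, Borrowings from CB +37B
So the change in reserve balances that commercial banks hold at the Riksbank is +17 billion.

+17 billion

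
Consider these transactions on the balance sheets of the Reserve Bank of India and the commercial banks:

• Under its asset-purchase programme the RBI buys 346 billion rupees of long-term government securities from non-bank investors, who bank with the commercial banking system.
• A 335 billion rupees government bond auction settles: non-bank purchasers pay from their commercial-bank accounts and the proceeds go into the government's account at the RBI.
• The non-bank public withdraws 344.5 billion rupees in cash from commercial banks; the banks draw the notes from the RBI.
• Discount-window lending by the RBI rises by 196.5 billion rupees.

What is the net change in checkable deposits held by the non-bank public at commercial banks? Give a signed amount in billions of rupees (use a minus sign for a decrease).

-333.5 billion

RBI balance sheet:
  Assets:      Securities +346B, Loans to banks +196.5B
  Liabilities: Bank reserves −137B, Currency in circulation +344.5B, Government deposits +335B
Commercial banking system:
  Assets:      Reserves at CB −137B
  Liabilities: Checkable deposits −333.5B, Borrowings from CB +196.5B
So the change in checkable deposits held by the non-bank public at commercial banks is -333.5 billion.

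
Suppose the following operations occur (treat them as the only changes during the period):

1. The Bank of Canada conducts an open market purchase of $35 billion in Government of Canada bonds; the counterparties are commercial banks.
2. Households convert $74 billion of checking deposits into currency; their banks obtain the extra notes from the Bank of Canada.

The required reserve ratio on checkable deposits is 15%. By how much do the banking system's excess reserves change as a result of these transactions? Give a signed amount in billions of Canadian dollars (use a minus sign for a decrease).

-$27.9 billion

OMO purchase (from banks) $35 billion: reserves +$35B, deposits 0.
Currency withdrawal $74 billion: reserves −$74B, deposits −$74B.
Totals: Δreserves = −$39B, Δdeposits = −$74B.
Δrequired reserves = 15% × −$74B = −$11.1B.
Δexcess reserves = Δreserves − Δrequired = −$39B − (−$11.1B) = -$27.9 billion.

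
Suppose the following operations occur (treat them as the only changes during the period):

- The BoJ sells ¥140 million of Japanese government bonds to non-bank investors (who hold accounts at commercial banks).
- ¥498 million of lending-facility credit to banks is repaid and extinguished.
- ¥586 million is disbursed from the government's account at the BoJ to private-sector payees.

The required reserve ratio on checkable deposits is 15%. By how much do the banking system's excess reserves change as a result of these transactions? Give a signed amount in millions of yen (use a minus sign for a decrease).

Asset sale (to non-banks) ¥140 million: reserves −¥140M, deposits −¥140M.
Discount-window repayment ¥498 million: reserves −¥498M, deposits 0.
Government spending ¥586 million: reserves +¥586M, deposits +¥586M.
Totals: Δreserves = −¥52M, Δdeposits = +¥446M.
Δrequired reserves = 15% × +¥446M = +¥66.9M.
Δexcess reserves = Δreserves − Δrequired = −¥52M − (+¥66.9M) = -¥118.9 million.

-¥118.9 million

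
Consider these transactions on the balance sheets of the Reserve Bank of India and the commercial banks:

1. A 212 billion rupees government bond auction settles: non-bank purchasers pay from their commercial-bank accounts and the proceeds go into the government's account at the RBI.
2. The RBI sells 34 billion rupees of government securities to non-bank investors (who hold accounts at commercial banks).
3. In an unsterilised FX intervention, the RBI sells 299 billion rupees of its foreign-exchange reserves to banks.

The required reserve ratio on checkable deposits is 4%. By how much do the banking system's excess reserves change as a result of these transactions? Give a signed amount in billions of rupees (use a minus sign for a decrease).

Government account inflow 212 billion rupees: reserves −212B, deposits −212B.
Asset sale (to non-banks) 34 billion rupees: reserves −34B, deposits −34B.
FX sale 299 billion rupees: reserves −299B, deposits 0.
Totals: Δreserves = −545B, Δdeposits = −246B.
Δrequired reserves = 4% × −246B = −9.84B.
Δexcess reserves = Δreserves − Δrequired = −545B − (−9.84B) = -535.16 billion.

-535.16 billion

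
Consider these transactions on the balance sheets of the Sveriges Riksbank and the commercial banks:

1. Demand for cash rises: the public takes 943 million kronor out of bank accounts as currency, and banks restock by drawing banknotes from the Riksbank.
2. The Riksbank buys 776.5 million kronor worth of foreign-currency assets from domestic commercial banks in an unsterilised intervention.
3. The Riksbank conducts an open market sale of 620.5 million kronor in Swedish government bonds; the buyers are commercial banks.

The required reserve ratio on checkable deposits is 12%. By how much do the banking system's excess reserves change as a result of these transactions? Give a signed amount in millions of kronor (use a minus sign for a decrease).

Currency withdrawal 943 million kronor: reserves −943M, deposits −943M.
FX purchase 776.5 million kronor: reserves +776.5M, deposits 0.
OMO sale (to banks) 620.5 million kronor: reserves −620.5M, deposits 0.
Totals: Δreserves = −787M, Δdeposits = −943M.
Δrequired reserves = 12% × −943M = −113.16M.
Δexcess reserves = Δreserves − Δrequired = −787M − (−113.16M) = -673.84 million.

-673.84 million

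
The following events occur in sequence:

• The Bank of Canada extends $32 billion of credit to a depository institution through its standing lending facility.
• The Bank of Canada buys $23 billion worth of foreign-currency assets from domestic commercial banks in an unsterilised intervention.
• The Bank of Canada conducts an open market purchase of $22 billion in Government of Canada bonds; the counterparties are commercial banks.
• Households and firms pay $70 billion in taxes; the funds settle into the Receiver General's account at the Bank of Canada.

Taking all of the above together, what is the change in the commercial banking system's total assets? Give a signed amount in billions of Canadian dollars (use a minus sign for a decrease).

Bank of Canada balance sheet:
  Assets:      Securities +$22B, Loans to banks +$32B, Foreign assets +$23B
  Liabilities: Bank reserves +$7B, Government deposits +$70B
Commercial banking system:
  Assets:      Reserves at CB +$7B, Securities −$22B, Foreign assets −$23B
  Liabilities: Checkable deposits −$70B, Borrowings from CB +$32B
Change in total bank assets = -$38 billion.

-$38 billion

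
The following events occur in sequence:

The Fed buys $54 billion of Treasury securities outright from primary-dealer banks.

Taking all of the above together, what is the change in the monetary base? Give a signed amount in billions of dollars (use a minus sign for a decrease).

+$54 billion

OMO purchase (from banks) $54 billion: Fed balance sheet expands → +$54B.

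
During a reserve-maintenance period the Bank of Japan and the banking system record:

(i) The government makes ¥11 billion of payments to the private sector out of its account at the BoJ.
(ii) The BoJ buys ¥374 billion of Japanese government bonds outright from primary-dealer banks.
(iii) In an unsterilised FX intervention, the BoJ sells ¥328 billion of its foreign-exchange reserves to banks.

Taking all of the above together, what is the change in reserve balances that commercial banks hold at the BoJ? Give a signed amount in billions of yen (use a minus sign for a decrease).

Government spending ¥11 billion: government payments flow into bank reserve accounts → +¥11B.
OMO purchase (from banks) ¥374 billion: the BoJ pays by crediting reserve accounts → +¥374B.
FX sale ¥328 billion: the buying banks pay out of their reserve balances → −¥328B.
Net: 11 + 374 − 328 = +¥57 billion.

+¥57 billion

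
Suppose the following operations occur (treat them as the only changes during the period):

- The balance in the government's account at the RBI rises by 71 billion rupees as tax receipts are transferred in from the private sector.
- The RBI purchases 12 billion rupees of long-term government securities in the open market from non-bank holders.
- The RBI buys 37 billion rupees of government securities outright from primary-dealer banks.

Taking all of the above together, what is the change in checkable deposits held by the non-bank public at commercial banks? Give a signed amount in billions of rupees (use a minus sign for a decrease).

Government account inflow 71 billion rupees: non-bank counterparties' bank balances fall → −71B.
Asset purchase (from non-banks) 12 billion rupees: non-bank counterparties' bank balances rise → +12B.
OMO purchase (from banks) 37 billion rupees: the counterparty is a bank, so public deposits are unchanged → 0.
Net: −71 + 12 + 0 = -59 billion.

-59 billion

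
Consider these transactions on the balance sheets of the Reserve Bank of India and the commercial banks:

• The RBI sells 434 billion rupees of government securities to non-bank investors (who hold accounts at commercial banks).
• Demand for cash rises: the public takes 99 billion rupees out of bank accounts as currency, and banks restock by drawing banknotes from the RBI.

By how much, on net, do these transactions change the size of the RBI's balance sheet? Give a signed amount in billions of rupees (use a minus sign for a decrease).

-434 billion

RBI balance sheet:
  Assets:      Securities −434B
  Liabilities: Bank reserves −533B, Currency in circulation +99B
Change in total RBI assets = -434 billion.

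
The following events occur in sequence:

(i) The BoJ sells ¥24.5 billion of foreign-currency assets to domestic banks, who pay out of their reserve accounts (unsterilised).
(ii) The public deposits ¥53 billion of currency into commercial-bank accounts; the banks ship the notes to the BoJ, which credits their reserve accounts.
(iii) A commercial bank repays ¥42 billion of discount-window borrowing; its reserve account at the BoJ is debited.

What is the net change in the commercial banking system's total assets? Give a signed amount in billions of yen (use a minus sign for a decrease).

BoJ balance sheet:
  Assets:      Loans to banks −¥42B, Foreign assets −¥24.5B
  Liabilities: Bank reserves −¥13.5B, Currency in circulation −¥53B
Commercial banking system:
  Assets:      Reserves at CB −¥13.5B, Foreign assets +¥24.5B
  Liabilities: Checkable deposits +¥53B, Borrowings from CB −¥42B
Change in total bank assets = +¥11 billion.

+¥11 billion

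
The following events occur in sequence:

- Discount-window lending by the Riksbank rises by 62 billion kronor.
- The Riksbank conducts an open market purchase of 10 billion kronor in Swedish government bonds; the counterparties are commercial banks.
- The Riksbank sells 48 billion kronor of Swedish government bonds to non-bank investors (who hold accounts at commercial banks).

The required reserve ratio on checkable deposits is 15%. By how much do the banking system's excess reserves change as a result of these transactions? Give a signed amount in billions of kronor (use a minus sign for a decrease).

Discount-window loan 62 billion kronor: reserves +62B, deposits 0.
OMO purchase (from banks) 10 billion kronor: reserves +10B, deposits 0.
Asset sale (to non-banks) 48 billion kronor: reserves −48B, deposits −48B.
Totals: Δreserves = +24B, Δdeposits = −48B.
Δrequired reserves = 15% × −48B = −7.2B.
Δexcess reserves = Δreserves − Δrequired = +24B − (−7.2B) = +31.2 billion.

+31.2 billion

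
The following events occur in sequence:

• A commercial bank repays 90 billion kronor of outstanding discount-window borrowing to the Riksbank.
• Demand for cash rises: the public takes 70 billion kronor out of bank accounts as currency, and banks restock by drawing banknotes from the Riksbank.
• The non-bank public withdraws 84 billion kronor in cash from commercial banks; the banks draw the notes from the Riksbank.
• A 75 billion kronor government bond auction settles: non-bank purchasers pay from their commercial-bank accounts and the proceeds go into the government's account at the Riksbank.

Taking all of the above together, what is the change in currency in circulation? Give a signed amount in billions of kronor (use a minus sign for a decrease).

+154 billion

Riksbank balance sheet:
  Assets:      Loans to banks −90B
  Liabilities: Bank reserves −319B, Currency in circulation +154B, Government deposits +75B
Commercial banking system:
  Assets:      Reserves at CB −319B
  Liabilities: Checkable deposits −229B, Borrowings from CB −90B
So the change in currency in circulation is +154 billion.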